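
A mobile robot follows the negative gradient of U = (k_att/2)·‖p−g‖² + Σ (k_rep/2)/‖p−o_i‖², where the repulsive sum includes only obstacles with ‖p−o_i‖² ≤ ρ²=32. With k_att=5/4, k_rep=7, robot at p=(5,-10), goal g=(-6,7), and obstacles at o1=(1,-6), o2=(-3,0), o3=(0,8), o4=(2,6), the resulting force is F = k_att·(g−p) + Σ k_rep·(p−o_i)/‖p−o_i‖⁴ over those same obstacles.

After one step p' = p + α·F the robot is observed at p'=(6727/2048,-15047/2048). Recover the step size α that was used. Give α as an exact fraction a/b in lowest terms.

F_att = 5/4·(g−p) = 5/4·(-11,17) = (-13.7500,21.2500)
o1: d²=32 ≤ ρ²=32; F_rep = 7·(4,-4)/32² = (0.0273,-0.0273)
o2: d²=164 > ρ²=32 → inactive
o3: d²=349 > ρ²=32 → inactive
o4: d²=265 > ρ²=32 → inactive
F = F_att + ΣF_rep = (-13.7227,21.2227)
Δp = p'−p = (-1.7153,2.6528); α = Δx/Fx = (-3513/2048) / (-3513/256) = 1/8
check: Δy/Fy = (5433/2048) / (5433/256) = 1/8 ✓

α = 1/8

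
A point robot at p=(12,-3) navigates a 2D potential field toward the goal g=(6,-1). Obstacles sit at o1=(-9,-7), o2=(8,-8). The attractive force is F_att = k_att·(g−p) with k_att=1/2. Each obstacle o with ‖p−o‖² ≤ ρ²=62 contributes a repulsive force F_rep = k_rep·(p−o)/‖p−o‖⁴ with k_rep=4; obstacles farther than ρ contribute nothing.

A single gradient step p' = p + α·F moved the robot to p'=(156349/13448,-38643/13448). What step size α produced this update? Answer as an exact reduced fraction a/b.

F_att = 1/2·(g−p) = 1/2·(-6,2) = (-3.0000,1.0000)
o1: d²=457 > ρ²=62 → inactive
o2: d²=41 ≤ ρ²=62; F_rep = 4·(4,5)/41² = (0.0095,0.0119)
F = F_att + ΣF_rep = (-2.9905,1.0119)
Δp = p'−p = (-0.3738,0.1265); α = Δx/Fx = (-5027/13448) / (-5027/1681) = 1/8
check: Δy/Fy = (1701/13448) / (1701/1681) = 1/8 ✓

α = 1/8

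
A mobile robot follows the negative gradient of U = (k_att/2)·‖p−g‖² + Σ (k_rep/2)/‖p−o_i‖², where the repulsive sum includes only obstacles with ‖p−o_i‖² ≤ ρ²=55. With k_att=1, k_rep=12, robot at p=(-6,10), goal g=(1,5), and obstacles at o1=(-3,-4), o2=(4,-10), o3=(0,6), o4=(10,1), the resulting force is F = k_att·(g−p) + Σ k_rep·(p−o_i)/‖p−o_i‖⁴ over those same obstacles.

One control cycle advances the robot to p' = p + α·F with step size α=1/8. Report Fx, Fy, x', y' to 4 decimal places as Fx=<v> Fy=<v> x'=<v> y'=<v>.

F_att = 1·(g−p) = 1·(7,-5) = (7.0000,-5.0000)
o1: d²=205 > ρ²=55 → inactive
o2: d²=500 > ρ²=55 → inactive
o3: d²=52 ≤ ρ²=55; F_rep = 12·(-6,4)/52² = (-0.0266,0.0178)
o4: d²=337 > ρ²=55 → inactive
F = F_att + ΣF_rep = (6.9734,-4.9822)
p' = p + 1/8·F = (-5.1283,9.3772)

Fx=6.9734 Fy=-4.9822 x'=-5.1283 y'=9.3772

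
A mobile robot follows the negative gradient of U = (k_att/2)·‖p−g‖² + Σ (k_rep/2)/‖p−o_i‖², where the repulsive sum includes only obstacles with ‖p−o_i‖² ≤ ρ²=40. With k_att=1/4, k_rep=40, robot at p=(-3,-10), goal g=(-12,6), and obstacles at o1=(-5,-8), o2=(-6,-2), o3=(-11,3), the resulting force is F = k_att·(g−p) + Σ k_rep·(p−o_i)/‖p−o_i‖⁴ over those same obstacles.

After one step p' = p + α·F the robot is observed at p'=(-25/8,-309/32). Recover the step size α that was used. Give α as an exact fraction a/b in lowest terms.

F_att = 1/4·(g−p) = 1/4·(-9,16) = (-2.2500,4.0000)
o1: d²=8 ≤ ρ²=40; F_rep = 40·(2,-2)/8² = (1.2500,-1.2500)
o2: d²=73 > ρ²=40 → inactive
o3: d²=233 > ρ²=40 → inactive
F = F_att + ΣF_rep = (-1.0000,2.7500)
Δp = p'−p = (-0.1250,0.3438); α = Δx/Fx = (-1/8) / (-1) = 1/8
check: Δy/Fy = (11/32) / (11/4) = 1/8 ✓

α = 1/8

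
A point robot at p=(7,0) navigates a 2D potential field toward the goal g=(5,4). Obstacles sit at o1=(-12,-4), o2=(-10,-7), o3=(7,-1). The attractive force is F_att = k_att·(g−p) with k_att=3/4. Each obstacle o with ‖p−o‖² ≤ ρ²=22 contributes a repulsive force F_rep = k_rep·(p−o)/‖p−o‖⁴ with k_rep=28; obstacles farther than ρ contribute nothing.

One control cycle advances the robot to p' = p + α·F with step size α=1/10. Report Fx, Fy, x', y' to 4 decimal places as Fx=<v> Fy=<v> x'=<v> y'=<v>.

F_att = 3/4·(g−p) = 3/4·(-2,4) = (-1.5000,3.0000)
o1: d²=377 > ρ²=22 → inactive
o2: d²=338 > ρ²=22 → inactive
o3: d²=1 ≤ ρ²=22; F_rep = 28·(0,1)/1² = (0.0000,28.0000)
F = F_att + ΣF_rep = (-1.5000,31.0000)
p' = p + 1/10·F = (6.8500,3.1000)

Fx=-1.5000 Fy=31.0000 x'=6.8500 y'=3.1000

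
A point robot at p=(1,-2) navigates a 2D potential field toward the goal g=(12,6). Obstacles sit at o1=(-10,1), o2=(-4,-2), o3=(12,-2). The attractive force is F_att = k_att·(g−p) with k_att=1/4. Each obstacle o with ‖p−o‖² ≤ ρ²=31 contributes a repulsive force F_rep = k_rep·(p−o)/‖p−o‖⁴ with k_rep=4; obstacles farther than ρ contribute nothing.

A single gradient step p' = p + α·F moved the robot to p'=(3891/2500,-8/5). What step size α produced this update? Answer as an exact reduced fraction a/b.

α = 1/5

F_att = 1/4·(g−p) = 1/4·(11,8) = (2.7500,2.0000)
o1: d²=130 > ρ²=31 → inactive
o2: d²=25 ≤ ρ²=31; F_rep = 4·(5,0)/25² = (0.0320,0.0000)
o3: d²=121 > ρ²=31 → inactive
F = F_att + ΣF_rep = (2.7820,2.0000)
Δp = p'−p = (0.5564,0.4000); α = Δx/Fx = (1391/2500) / (1391/500) = 1/5
check: Δy/Fy = (2/5) / (2) = 1/5 ✓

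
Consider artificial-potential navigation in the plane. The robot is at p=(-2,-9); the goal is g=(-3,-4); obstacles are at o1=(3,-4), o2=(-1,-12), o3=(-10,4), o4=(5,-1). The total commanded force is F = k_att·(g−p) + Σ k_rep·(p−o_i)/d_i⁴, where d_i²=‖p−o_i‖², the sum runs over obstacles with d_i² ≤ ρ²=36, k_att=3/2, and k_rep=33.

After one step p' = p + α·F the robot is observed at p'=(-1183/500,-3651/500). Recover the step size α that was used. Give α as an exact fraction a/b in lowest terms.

α = 1/5

F_att = 3/2·(g−p) = 3/2·(-1,5) = (-1.5000,7.5000)
o1: d²=50 > ρ²=36 → inactive
o2: d²=10 ≤ ρ²=36; F_rep = 33·(-1,3)/10² = (-0.3300,0.9900)
o3: d²=233 > ρ²=36 → inactive
o4: d²=113 > ρ²=36 → inactive
F = F_att + ΣF_rep = (-1.8300,8.4900)
Δp = p'−p = (-0.3660,1.6980); α = Δx/Fx = (-183/500) / (-183/100) = 1/5
check: Δy/Fy = (849/500) / (849/100) = 1/5 ✓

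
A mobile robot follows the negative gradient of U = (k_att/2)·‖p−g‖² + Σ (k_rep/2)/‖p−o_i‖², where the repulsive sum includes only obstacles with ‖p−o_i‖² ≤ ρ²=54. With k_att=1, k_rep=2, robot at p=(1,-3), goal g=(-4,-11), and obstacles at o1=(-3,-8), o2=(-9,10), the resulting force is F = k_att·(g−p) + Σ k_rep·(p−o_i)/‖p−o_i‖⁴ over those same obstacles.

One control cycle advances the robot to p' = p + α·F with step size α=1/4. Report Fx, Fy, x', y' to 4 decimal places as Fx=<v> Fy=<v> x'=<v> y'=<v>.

F_att = 1·(g−p) = 1·(-5,-8) = (-5.0000,-8.0000)
o1: d²=41 ≤ ρ²=54; F_rep = 2·(4,5)/41² = (0.0048,0.0059)
o2: d²=269 > ρ²=54 → inactive
F = F_att + ΣF_rep = (-4.9952,-7.9941)
p' = p + 1/4·F = (-0.2488,-4.9985)

Fx=-4.9952 Fy=-7.9941 x'=-0.2488 y'=-4.9985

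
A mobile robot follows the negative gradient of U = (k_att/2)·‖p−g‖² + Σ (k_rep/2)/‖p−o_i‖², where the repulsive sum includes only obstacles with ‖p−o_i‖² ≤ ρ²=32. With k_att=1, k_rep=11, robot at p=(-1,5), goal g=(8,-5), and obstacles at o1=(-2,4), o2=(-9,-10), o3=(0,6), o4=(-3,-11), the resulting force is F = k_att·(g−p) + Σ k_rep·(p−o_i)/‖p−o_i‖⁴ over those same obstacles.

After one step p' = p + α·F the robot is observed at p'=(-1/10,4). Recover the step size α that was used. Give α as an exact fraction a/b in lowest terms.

F_att = 1·(g−p) = 1·(9,-10) = (9.0000,-10.0000)
o1: d²=2 ≤ ρ²=32; F_rep = 11·(1,1)/2² = (2.7500,2.7500)
o2: d²=289 > ρ²=32 → inactive
o3: d²=2 ≤ ρ²=32; F_rep = 11·(-1,-1)/2² = (-2.7500,-2.7500)
o4: d²=260 > ρ²=32 → inactive
F = F_att + ΣF_rep = (9.0000,-10.0000)
Δp = p'−p = (0.9000,-1.0000); α = Δx/Fx = (9/10) / (9) = 1/10
check: Δy/Fy = (-1) / (-10) = 1/10 ✓

α = 1/10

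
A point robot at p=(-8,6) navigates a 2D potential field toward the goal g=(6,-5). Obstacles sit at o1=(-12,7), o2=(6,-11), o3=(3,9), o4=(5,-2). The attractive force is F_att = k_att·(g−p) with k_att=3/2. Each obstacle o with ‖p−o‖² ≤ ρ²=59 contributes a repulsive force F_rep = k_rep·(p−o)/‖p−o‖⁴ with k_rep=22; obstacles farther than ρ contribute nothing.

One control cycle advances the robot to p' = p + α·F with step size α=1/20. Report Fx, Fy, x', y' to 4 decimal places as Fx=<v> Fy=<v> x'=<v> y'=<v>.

Fx=21.3045 Fy=-16.5761 x'=-6.9348 y'=5.1712

F_att = 3/2·(g−p) = 3/2·(14,-11) = (21.0000,-16.5000)
o1: d²=17 ≤ ρ²=59; F_rep = 22·(4,-1)/17² = (0.3045,-0.0761)
o2: d²=485 > ρ²=59 → inactive
o3: d²=130 > ρ²=59 → inactive
o4: d²=233 > ρ²=59 → inactive
F = F_att + ΣF_rep = (21.3045,-16.5761)
p' = p + 1/20·F = (-6.9348,5.1712)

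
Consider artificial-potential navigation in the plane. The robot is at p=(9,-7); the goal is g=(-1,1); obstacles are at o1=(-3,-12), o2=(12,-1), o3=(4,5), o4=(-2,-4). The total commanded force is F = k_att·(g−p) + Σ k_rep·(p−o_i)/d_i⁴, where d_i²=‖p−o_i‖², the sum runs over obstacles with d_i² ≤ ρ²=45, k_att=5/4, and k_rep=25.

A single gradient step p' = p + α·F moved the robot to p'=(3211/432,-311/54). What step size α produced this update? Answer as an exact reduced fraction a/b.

α = 1/8

F_att = 5/4·(g−p) = 5/4·(-10,8) = (-12.5000,10.0000)
o1: d²=169 > ρ²=45 → inactive
o2: d²=45 ≤ ρ²=45; F_rep = 25·(-3,-6)/45² = (-0.0370,-0.0741)
o3: d²=169 > ρ²=45 → inactive
o4: d²=130 > ρ²=45 → inactive
F = F_att + ΣF_rep = (-12.5370,9.9259)
Δp = p'−p = (-1.5671,1.2407); α = Δx/Fx = (-677/432) / (-677/54) = 1/8
check: Δy/Fy = (67/54) / (268/27) = 1/8 ✓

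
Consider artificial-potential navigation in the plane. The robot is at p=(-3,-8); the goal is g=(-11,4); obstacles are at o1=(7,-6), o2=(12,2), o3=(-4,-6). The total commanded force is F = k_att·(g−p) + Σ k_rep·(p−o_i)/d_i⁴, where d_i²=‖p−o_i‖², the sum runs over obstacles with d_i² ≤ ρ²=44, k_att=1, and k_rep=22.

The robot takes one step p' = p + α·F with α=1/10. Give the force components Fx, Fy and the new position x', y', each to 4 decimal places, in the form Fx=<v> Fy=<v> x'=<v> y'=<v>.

Fx=-7.1200 Fy=10.2400 x'=-3.7120 y'=-6.9760

F_att = 1·(g−p) = 1·(-8,12) = (-8.0000,12.0000)
o1: d²=104 > ρ²=44 → inactive
o2: d²=325 > ρ²=44 → inactive
o3: d²=5 ≤ ρ²=44; F_rep = 22·(1,-2)/5² = (0.8800,-1.7600)
F = F_att + ΣF_rep = (-7.1200,10.2400)
p' = p + 1/10·F = (-3.7120,-6.9760)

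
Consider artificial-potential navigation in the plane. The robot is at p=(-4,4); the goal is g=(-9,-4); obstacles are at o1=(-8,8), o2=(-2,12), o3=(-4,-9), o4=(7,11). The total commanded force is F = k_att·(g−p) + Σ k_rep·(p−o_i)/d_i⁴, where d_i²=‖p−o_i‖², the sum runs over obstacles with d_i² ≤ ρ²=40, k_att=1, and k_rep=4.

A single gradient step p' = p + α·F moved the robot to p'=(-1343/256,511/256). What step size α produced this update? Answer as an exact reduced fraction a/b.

F_att = 1·(g−p) = 1·(-5,-8) = (-5.0000,-8.0000)
o1: d²=32 ≤ ρ²=40; F_rep = 4·(4,-4)/32² = (0.0156,-0.0156)
o2: d²=68 > ρ²=40 → inactive
o3: d²=169 > ρ²=40 → inactive
o4: d²=170 > ρ²=40 → inactive
F = F_att + ΣF_rep = (-4.9844,-8.0156)
Δp = p'−p = (-1.2461,-2.0039); α = Δx/Fx = (-319/256) / (-319/64) = 1/4
check: Δy/Fy = (-513/256) / (-513/64) = 1/4 ✓

α = 1/4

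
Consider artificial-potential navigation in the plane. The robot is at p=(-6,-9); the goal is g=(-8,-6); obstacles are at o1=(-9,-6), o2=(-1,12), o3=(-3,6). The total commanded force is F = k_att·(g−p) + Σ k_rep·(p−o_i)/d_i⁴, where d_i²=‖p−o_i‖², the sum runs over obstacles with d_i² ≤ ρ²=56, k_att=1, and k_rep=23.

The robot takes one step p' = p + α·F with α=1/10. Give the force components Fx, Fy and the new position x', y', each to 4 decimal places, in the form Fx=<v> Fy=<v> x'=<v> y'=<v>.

F_att = 1·(g−p) = 1·(-2,3) = (-2.0000,3.0000)
o1: d²=18 ≤ ρ²=56; F_rep = 23·(3,-3)/18² = (0.2130,-0.2130)
o2: d²=466 > ρ²=56 → inactive
o3: d²=234 > ρ²=56 → inactive
F = F_att + ΣF_rep = (-1.7870,2.7870)
p' = p + 1/10·F = (-6.1787,-8.7213)

Fx=-1.7870 Fy=2.7870 x'=-6.1787 y'=-8.7213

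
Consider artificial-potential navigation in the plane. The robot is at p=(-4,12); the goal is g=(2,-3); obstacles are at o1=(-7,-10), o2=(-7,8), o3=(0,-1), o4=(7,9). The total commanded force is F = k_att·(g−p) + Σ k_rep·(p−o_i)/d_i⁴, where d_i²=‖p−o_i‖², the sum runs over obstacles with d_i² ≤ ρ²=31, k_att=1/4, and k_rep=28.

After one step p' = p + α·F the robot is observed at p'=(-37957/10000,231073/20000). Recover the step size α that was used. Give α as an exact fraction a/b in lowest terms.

F_att = 1/4·(g−p) = 1/4·(6,-15) = (1.5000,-3.7500)
o1: d²=493 > ρ²=31 → inactive
o2: d²=25 ≤ ρ²=31; F_rep = 28·(3,4)/25² = (0.1344,0.1792)
o3: d²=185 > ρ²=31 → inactive
o4: d²=130 > ρ²=31 → inactive
F = F_att + ΣF_rep = (1.6344,-3.5708)
Δp = p'−p = (0.2043,-0.4464); α = Δx/Fx = (2043/10000) / (2043/1250) = 1/8
check: Δy/Fy = (-8927/20000) / (-8927/2500) = 1/8 ✓

α = 1/8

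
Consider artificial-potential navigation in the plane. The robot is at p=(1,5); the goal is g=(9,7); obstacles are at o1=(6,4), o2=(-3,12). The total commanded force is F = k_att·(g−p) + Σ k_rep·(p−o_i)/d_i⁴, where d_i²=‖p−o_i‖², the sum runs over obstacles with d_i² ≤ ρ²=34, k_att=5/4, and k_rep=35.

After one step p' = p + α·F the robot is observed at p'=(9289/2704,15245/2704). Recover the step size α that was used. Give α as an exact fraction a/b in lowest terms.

α = 1/4

F_att = 5/4·(g−p) = 5/4·(8,2) = (10.0000,2.5000)
o1: d²=26 ≤ ρ²=34; F_rep = 35·(-5,1)/26² = (-0.2589,0.0518)
o2: d²=65 > ρ²=34 → inactive
F = F_att + ΣF_rep = (9.7411,2.5518)
Δp = p'−p = (2.4353,0.6379); α = Δx/Fx = (6585/2704) / (6585/676) = 1/4
check: Δy/Fy = (1725/2704) / (1725/676) = 1/4 ✓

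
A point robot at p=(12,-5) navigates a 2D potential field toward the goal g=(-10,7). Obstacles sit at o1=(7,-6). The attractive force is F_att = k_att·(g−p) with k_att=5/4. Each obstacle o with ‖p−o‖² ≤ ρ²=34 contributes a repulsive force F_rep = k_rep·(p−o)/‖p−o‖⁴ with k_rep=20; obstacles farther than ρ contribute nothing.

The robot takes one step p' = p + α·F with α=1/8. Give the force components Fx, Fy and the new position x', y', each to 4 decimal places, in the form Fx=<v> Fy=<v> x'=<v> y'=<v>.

Fx=-27.3521 Fy=15.0296 x'=8.5810 y'=-3.1213

F_att = 5/4·(g−p) = 5/4·(-22,12) = (-27.5000,15.0000)
o1: d²=26 ≤ ρ²=34; F_rep = 20·(5,1)/26² = (0.1479,0.0296)
F = F_att + ΣF_rep = (-27.3521,15.0296)
p' = p + 1/8·F = (8.5810,-3.1213)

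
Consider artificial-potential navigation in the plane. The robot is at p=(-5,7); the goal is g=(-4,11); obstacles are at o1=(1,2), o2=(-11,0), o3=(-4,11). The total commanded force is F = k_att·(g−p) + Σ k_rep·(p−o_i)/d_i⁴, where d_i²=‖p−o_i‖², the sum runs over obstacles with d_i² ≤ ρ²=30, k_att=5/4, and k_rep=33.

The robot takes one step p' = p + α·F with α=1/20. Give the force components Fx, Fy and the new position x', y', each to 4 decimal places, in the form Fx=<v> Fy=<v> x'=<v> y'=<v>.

F_att = 5/4·(g−p) = 5/4·(1,4) = (1.2500,5.0000)
o1: d²=61 > ρ²=30 → inactive
o2: d²=85 > ρ²=30 → inactive
o3: d²=17 ≤ ρ²=30; F_rep = 33·(-1,-4)/17² = (-0.1142,-0.4567)
F = F_att + ΣF_rep = (1.1358,4.5433)
p' = p + 1/20·F = (-4.9432,7.2272)

Fx=1.1358 Fy=4.5433 x'=-4.9432 y'=7.2272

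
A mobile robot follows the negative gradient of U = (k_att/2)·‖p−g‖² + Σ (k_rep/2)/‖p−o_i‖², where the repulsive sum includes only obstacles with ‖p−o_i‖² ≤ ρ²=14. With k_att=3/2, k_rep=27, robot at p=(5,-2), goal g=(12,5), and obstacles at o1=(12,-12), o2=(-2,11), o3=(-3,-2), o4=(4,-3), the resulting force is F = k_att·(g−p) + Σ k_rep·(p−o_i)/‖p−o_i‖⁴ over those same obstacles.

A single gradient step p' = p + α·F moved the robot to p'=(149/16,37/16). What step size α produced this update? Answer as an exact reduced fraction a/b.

α = 1/4

F_att = 3/2·(g−p) = 3/2·(7,7) = (10.5000,10.5000)
o1: d²=149 > ρ²=14 → inactive
o2: d²=218 > ρ²=14 → inactive
o3: d²=64 > ρ²=14 → inactive
o4: d²=2 ≤ ρ²=14; F_rep = 27·(1,1)/2² = (6.7500,6.7500)
F = F_att + ΣF_rep = (17.2500,17.2500)
Δp = p'−p = (4.3125,4.3125); α = Δx/Fx = (69/16) / (69/4) = 1/4
check: Δy/Fy = (69/16) / (69/4) = 1/4 ✓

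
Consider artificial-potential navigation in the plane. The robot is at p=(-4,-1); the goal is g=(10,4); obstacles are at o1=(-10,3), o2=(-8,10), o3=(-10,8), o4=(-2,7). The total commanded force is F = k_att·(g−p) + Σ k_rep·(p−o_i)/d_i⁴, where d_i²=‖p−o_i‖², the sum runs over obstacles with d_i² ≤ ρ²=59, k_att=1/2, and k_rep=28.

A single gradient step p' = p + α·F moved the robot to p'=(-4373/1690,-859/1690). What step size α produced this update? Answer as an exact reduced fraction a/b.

α = 1/5

F_att = 1/2·(g−p) = 1/2·(14,5) = (7.0000,2.5000)
o1: d²=52 ≤ ρ²=59; F_rep = 28·(6,-4)/52² = (0.0621,-0.0414)
o2: d²=137 > ρ²=59 → inactive
o3: d²=117 > ρ²=59 → inactive
o4: d²=68 > ρ²=59 → inactive
F = F_att + ΣF_rep = (7.0621,2.4586)
Δp = p'−p = (1.4124,0.4917); α = Δx/Fx = (2387/1690) / (2387/338) = 1/5
check: Δy/Fy = (831/1690) / (831/338) = 1/5 ✓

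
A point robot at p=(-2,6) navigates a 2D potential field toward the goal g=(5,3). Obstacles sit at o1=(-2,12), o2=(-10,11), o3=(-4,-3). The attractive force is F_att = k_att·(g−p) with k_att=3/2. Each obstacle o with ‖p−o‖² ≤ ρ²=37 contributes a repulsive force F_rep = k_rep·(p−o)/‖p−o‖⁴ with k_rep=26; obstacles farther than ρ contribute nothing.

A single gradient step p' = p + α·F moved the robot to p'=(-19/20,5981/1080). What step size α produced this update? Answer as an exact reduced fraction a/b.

α = 1/10

F_att = 3/2·(g−p) = 3/2·(7,-3) = (10.5000,-4.5000)
o1: d²=36 ≤ ρ²=37; F_rep = 26·(0,-6)/36² = (0.0000,-0.1204)
o2: d²=89 > ρ²=37 → inactive
o3: d²=85 > ρ²=37 → inactive
F = F_att + ΣF_rep = (10.5000,-4.6204)
Δp = p'−p = (1.0500,-0.4620); α = Δx/Fx = (21/20) / (21/2) = 1/10
check: Δy/Fy = (-499/1080) / (-499/108) = 1/10 ✓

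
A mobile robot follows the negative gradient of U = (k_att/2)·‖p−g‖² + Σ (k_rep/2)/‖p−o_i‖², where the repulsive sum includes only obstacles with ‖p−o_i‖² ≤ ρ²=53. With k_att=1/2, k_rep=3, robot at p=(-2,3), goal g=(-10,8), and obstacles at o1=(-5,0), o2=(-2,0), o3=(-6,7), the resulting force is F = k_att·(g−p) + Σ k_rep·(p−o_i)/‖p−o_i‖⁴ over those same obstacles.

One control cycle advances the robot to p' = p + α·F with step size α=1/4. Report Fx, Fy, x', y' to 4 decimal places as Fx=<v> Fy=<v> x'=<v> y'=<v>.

F_att = 1/2·(g−p) = 1/2·(-8,5) = (-4.0000,2.5000)
o1: d²=18 ≤ ρ²=53; F_rep = 3·(3,3)/18² = (0.0278,0.0278)
o2: d²=9 ≤ ρ²=53; F_rep = 3·(0,3)/9² = (0.0000,0.1111)
o3: d²=32 ≤ ρ²=53; F_rep = 3·(4,-4)/32² = (0.0117,-0.0117)
F = F_att + ΣF_rep = (-3.9605,2.6272)
p' = p + 1/4·F = (-2.9901,3.6568)

Fx=-3.9605 Fy=2.6272 x'=-2.9901 y'=3.6568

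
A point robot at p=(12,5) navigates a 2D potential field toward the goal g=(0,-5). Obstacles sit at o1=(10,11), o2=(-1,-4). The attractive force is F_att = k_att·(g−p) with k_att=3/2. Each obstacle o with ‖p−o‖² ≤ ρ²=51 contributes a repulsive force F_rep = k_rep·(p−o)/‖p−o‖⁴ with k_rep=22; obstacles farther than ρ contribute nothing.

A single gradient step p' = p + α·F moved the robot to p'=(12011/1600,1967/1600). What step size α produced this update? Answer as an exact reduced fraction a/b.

F_att = 3/2·(g−p) = 3/2·(-12,-10) = (-18.0000,-15.0000)
o1: d²=40 ≤ ρ²=51; F_rep = 22·(2,-6)/40² = (0.0275,-0.0825)
o2: d²=250 > ρ²=51 → inactive
F = F_att + ΣF_rep = (-17.9725,-15.0825)
Δp = p'−p = (-4.4931,-3.7706); α = Δx/Fx = (-7189/1600) / (-7189/400) = 1/4
check: Δy/Fy = (-6033/1600) / (-6033/400) = 1/4 ✓

α = 1/4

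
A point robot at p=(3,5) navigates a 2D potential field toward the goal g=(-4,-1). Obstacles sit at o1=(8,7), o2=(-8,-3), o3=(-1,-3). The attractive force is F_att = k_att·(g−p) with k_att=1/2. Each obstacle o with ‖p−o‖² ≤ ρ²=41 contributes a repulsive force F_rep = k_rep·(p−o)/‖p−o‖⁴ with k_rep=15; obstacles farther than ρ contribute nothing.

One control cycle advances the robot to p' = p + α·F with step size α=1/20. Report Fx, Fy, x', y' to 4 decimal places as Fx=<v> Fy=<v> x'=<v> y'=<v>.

F_att = 1/2·(g−p) = 1/2·(-7,-6) = (-3.5000,-3.0000)
o1: d²=29 ≤ ρ²=41; F_rep = 15·(-5,-2)/29² = (-0.0892,-0.0357)
o2: d²=185 > ρ²=41 → inactive
o3: d²=80 > ρ²=41 → inactive
F = F_att + ΣF_rep = (-3.5892,-3.0357)
p' = p + 1/20·F = (2.8205,4.8482)

Fx=-3.5892 Fy=-3.0357 x'=2.8205 y'=4.8482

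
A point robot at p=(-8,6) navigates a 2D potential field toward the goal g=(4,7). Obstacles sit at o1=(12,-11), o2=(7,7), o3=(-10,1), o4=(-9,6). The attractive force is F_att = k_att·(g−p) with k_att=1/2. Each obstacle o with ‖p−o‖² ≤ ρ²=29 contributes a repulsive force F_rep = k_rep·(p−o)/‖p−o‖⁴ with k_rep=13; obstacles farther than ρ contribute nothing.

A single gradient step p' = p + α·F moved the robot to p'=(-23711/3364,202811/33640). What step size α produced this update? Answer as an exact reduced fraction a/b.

F_att = 1/2·(g−p) = 1/2·(12,1) = (6.0000,0.5000)
o1: d²=689 > ρ²=29 → inactive
o2: d²=226 > ρ²=29 → inactive
o3: d²=29 ≤ ρ²=29; F_rep = 13·(2,5)/29² = (0.0309,0.0773)
o4: d²=1 ≤ ρ²=29; F_rep = 13·(1,0)/1² = (13.0000,0.0000)
F = F_att + ΣF_rep = (19.0309,0.5773)
Δp = p'−p = (0.9515,0.0289); α = Δx/Fx = (3201/3364) / (16005/841) = 1/20
check: Δy/Fy = (971/33640) / (971/1682) = 1/20 ✓

α = 1/20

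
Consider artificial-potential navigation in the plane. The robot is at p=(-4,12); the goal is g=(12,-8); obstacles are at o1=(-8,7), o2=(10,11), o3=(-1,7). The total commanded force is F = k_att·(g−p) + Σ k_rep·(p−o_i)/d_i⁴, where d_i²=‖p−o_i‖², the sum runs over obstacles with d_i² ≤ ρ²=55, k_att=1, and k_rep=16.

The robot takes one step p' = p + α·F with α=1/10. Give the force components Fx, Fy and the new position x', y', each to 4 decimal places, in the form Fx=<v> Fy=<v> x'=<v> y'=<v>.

Fx=15.9966 Fy=-19.8832 x'=-2.4003 y'=10.0117

F_att = 1·(g−p) = 1·(16,-20) = (16.0000,-20.0000)
o1: d²=41 ≤ ρ²=55; F_rep = 16·(4,5)/41² = (0.0381,0.0476)
o2: d²=197 > ρ²=55 → inactive
o3: d²=34 ≤ ρ²=55; F_rep = 16·(-3,5)/34² = (-0.0415,0.0692)
F = F_att + ΣF_rep = (15.9966,-19.8832)
p' = p + 1/10·F = (-2.4003,10.0117)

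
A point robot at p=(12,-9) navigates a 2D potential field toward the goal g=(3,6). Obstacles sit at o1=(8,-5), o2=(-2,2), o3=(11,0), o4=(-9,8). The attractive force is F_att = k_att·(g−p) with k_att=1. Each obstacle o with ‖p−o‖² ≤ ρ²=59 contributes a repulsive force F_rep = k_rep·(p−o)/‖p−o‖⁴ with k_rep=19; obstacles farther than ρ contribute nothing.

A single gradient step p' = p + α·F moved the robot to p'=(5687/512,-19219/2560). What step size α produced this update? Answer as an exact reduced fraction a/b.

α = 1/10

F_att = 1·(g−p) = 1·(-9,15) = (-9.0000,15.0000)
o1: d²=32 ≤ ρ²=59; F_rep = 19·(4,-4)/32² = (0.0742,-0.0742)
o2: d²=317 > ρ²=59 → inactive
o3: d²=82 > ρ²=59 → inactive
o4: d²=730 > ρ²=59 → inactive
F = F_att + ΣF_rep = (-8.9258,14.9258)
Δp = p'−p = (-0.8926,1.4926); α = Δx/Fx = (-457/512) / (-2285/256) = 1/10
check: Δy/Fy = (3821/2560) / (3821/256) = 1/10 ✓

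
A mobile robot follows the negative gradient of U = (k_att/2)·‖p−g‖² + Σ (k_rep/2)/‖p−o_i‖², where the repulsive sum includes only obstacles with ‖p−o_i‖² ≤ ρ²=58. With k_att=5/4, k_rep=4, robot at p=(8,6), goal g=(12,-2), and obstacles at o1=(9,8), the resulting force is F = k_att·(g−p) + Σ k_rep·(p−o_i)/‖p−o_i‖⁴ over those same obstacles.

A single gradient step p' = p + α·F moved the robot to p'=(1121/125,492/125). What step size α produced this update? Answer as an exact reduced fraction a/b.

F_att = 5/4·(g−p) = 5/4·(4,-8) = (5.0000,-10.0000)
o1: d²=5 ≤ ρ²=58; F_rep = 4·(-1,-2)/5² = (-0.1600,-0.3200)
F = F_att + ΣF_rep = (4.8400,-10.3200)
Δp = p'−p = (0.9680,-2.0640); α = Δx/Fx = (121/125) / (121/25) = 1/5
check: Δy/Fy = (-258/125) / (-258/25) = 1/5 ✓

α = 1/5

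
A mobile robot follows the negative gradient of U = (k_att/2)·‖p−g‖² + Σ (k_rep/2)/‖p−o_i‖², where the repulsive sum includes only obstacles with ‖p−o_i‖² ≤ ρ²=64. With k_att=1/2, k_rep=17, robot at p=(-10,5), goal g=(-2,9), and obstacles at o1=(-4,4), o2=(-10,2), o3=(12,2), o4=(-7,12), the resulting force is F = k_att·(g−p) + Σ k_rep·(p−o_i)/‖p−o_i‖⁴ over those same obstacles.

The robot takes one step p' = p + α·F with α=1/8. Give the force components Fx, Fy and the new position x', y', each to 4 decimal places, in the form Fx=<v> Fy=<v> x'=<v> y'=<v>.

F_att = 1/2·(g−p) = 1/2·(8,4) = (4.0000,2.0000)
o1: d²=37 ≤ ρ²=64; F_rep = 17·(-6,1)/37² = (-0.0745,0.0124)
o2: d²=9 ≤ ρ²=64; F_rep = 17·(0,3)/9² = (0.0000,0.6296)
o3: d²=493 > ρ²=64 → inactive
o4: d²=58 ≤ ρ²=64; F_rep = 17·(-3,-7)/58² = (-0.0152,-0.0354)
F = F_att + ΣF_rep = (3.9103,2.6067)
p' = p + 1/8·F = (-9.5112,5.3258)

Fx=3.9103 Fy=2.6067 x'=-9.5112 y'=5.3258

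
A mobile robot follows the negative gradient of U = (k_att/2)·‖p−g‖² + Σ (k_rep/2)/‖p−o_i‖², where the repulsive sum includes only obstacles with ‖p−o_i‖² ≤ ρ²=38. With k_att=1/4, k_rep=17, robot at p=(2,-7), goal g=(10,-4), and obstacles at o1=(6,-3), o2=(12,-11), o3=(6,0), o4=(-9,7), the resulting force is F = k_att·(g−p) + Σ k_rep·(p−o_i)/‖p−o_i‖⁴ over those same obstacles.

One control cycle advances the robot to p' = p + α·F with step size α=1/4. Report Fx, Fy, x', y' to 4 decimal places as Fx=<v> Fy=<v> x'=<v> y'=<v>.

Fx=1.9336 Fy=0.6836 x'=2.4834 y'=-6.8291

F_att = 1/4·(g−p) = 1/4·(8,3) = (2.0000,0.7500)
o1: d²=32 ≤ ρ²=38; F_rep = 17·(-4,-4)/32² = (-0.0664,-0.0664)
o2: d²=116 > ρ²=38 → inactive
o3: d²=65 > ρ²=38 → inactive
o4: d²=317 > ρ²=38 → inactive
F = F_att + ΣF_rep = (1.9336,0.6836)
p' = p + 1/4·F = (2.4834,-6.8291)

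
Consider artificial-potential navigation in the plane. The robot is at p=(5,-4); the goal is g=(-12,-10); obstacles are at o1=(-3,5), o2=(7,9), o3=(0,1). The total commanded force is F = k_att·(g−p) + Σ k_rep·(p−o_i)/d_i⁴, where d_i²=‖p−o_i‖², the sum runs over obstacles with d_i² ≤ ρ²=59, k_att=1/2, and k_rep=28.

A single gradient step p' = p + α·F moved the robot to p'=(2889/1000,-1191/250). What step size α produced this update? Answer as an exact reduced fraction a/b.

F_att = 1/2·(g−p) = 1/2·(-17,-6) = (-8.5000,-3.0000)
o1: d²=145 > ρ²=59 → inactive
o2: d²=173 > ρ²=59 → inactive
o3: d²=50 ≤ ρ²=59; F_rep = 28·(5,-5)/50² = (0.0560,-0.0560)
F = F_att + ΣF_rep = (-8.4440,-3.0560)
Δp = p'−p = (-2.1110,-0.7640); α = Δx/Fx = (-2111/1000) / (-2111/250) = 1/4
check: Δy/Fy = (-191/250) / (-382/125) = 1/4 ✓

α = 1/4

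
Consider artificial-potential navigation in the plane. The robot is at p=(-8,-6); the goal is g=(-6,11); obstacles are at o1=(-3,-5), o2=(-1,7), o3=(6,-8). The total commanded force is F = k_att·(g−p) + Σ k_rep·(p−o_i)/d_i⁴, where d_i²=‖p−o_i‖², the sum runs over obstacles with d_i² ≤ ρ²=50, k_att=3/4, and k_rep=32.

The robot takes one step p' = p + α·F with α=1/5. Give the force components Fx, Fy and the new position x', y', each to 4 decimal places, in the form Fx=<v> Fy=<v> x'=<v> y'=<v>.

Fx=1.2633 Fy=12.7027 x'=-7.7473 y'=-3.4595

F_att = 3/4·(g−p) = 3/4·(2,17) = (1.5000,12.7500)
o1: d²=26 ≤ ρ²=50; F_rep = 32·(-5,-1)/26² = (-0.2367,-0.0473)
o2: d²=218 > ρ²=50 → inactive
o3: d²=200 > ρ²=50 → inactive
F = F_att + ΣF_rep = (1.2633,12.7027)
p' = p + 1/5·F = (-7.7473,-3.4595)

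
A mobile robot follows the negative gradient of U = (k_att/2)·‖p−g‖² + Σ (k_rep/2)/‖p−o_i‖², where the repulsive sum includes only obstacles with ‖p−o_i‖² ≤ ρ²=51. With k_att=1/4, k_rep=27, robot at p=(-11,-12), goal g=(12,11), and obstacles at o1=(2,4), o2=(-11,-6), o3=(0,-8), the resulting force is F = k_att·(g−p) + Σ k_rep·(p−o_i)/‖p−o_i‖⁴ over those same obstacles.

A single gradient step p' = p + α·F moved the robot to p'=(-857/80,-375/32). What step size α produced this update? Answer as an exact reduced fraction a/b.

α = 1/20

F_att = 1/4·(g−p) = 1/4·(23,23) = (5.7500,5.7500)
o1: d²=425 > ρ²=51 → inactive
o2: d²=36 ≤ ρ²=51; F_rep = 27·(0,-6)/36² = (0.0000,-0.1250)
o3: d²=137 > ρ²=51 → inactive
F = F_att + ΣF_rep = (5.7500,5.6250)
Δp = p'−p = (0.2875,0.2812); α = Δx/Fx = (23/80) / (23/4) = 1/20
check: Δy/Fy = (9/32) / (45/8) = 1/20 ✓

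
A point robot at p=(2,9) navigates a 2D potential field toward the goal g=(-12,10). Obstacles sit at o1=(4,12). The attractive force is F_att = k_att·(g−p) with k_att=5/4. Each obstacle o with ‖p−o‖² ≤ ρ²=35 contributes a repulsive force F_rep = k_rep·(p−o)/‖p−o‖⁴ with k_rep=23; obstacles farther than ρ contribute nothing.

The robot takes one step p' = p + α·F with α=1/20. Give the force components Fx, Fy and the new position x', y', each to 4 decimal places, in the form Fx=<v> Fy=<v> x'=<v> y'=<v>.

Fx=-17.7722 Fy=0.8417 x'=1.1114 y'=9.0421

F_att = 5/4·(g−p) = 5/4·(-14,1) = (-17.5000,1.2500)
o1: d²=13 ≤ ρ²=35; F_rep = 23·(-2,-3)/13² = (-0.2722,-0.4083)
F = F_att + ΣF_rep = (-17.7722,0.8417)
p' = p + 1/20·F = (1.1114,9.0421)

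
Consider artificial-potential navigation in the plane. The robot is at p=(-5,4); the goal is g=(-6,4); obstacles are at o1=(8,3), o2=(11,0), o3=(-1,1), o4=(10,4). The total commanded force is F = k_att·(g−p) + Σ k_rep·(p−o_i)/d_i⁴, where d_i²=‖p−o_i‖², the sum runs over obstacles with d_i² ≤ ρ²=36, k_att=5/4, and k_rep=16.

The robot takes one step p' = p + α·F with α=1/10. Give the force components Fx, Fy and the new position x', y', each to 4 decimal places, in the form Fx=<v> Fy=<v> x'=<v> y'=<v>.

Fx=-1.3524 Fy=0.0768 x'=-5.1352 y'=4.0077

F_att = 5/4·(g−p) = 5/4·(-1,0) = (-1.2500,0.0000)
o1: d²=170 > ρ²=36 → inactive
o2: d²=272 > ρ²=36 → inactive
o3: d²=25 ≤ ρ²=36; F_rep = 16·(-4,3)/25² = (-0.1024,0.0768)
o4: d²=225 > ρ²=36 → inactive
F = F_att + ΣF_rep = (-1.3524,0.0768)
p' = p + 1/10·F = (-5.1352,4.0077)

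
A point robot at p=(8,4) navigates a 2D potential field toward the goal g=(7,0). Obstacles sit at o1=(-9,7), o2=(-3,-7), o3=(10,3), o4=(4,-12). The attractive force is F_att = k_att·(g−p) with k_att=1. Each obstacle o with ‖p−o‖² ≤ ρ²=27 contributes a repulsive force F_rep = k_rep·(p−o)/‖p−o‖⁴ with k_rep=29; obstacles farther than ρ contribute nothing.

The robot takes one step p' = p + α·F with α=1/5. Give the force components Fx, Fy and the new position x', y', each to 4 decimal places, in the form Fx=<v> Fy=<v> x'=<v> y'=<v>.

F_att = 1·(g−p) = 1·(-1,-4) = (-1.0000,-4.0000)
o1: d²=298 > ρ²=27 → inactive
o2: d²=242 > ρ²=27 → inactive
o3: d²=5 ≤ ρ²=27; F_rep = 29·(-2,1)/5² = (-2.3200,1.1600)
o4: d²=272 > ρ²=27 → inactive
F = F_att + ΣF_rep = (-3.3200,-2.8400)
p' = p + 1/5·F = (7.3360,3.4320)

Fx=-3.3200 Fy=-2.8400 x'=7.3360 y'=3.4320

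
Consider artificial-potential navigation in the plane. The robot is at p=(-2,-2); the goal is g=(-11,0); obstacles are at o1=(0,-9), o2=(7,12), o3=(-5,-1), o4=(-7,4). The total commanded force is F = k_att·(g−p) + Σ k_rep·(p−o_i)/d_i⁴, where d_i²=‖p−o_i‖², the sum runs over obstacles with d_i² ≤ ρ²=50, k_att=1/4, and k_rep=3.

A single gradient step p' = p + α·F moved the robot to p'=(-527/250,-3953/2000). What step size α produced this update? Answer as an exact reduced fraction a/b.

F_att = 1/4·(g−p) = 1/4·(-9,2) = (-2.2500,0.5000)
o1: d²=53 > ρ²=50 → inactive
o2: d²=277 > ρ²=50 → inactive
o3: d²=10 ≤ ρ²=50; F_rep = 3·(3,-1)/10² = (0.0900,-0.0300)
o4: d²=61 > ρ²=50 → inactive
F = F_att + ΣF_rep = (-2.1600,0.4700)
Δp = p'−p = (-0.1080,0.0235); α = Δx/Fx = (-27/250) / (-54/25) = 1/20
check: Δy/Fy = (47/2000) / (47/100) = 1/20 ✓

α = 1/20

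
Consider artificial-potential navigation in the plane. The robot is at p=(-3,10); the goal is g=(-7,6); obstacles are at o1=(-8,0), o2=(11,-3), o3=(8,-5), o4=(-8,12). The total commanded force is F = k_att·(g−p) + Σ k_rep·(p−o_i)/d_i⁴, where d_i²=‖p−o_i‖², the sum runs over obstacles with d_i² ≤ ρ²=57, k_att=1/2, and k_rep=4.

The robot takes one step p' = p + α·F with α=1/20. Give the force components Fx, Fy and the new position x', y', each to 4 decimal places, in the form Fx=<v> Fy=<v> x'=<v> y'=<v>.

F_att = 1/2·(g−p) = 1/2·(-4,-4) = (-2.0000,-2.0000)
o1: d²=125 > ρ²=57 → inactive
o2: d²=365 > ρ²=57 → inactive
o3: d²=346 > ρ²=57 → inactive
o4: d²=29 ≤ ρ²=57; F_rep = 4·(5,-2)/29² = (0.0238,-0.0095)
F = F_att + ΣF_rep = (-1.9762,-2.0095)
p' = p + 1/20·F = (-3.0988,9.8995)

Fx=-1.9762 Fy=-2.0095 x'=-3.0988 y'=9.8995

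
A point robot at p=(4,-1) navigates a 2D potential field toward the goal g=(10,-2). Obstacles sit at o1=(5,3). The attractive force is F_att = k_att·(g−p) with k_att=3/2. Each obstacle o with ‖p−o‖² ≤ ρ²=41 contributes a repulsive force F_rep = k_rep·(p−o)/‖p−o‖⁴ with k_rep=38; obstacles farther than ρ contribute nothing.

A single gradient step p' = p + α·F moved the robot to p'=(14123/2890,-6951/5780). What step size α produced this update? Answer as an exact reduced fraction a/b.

F_att = 3/2·(g−p) = 3/2·(6,-1) = (9.0000,-1.5000)
o1: d²=17 ≤ ρ²=41; F_rep = 38·(-1,-4)/17² = (-0.1315,-0.5260)
F = F_att + ΣF_rep = (8.8685,-2.0260)
Δp = p'−p = (0.8869,-0.2026); α = Δx/Fx = (2563/2890) / (2563/289) = 1/10
check: Δy/Fy = (-1171/5780) / (-1171/578) = 1/10 ✓

α = 1/10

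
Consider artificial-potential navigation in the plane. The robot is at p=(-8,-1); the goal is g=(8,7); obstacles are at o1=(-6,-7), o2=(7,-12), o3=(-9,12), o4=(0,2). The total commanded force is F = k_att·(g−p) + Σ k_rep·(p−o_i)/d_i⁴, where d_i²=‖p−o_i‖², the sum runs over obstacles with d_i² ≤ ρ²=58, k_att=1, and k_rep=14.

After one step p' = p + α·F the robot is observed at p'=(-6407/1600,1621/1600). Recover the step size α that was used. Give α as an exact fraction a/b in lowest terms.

α = 1/4

F_att = 1·(g−p) = 1·(16,8) = (16.0000,8.0000)
o1: d²=40 ≤ ρ²=58; F_rep = 14·(-2,6)/40² = (-0.0175,0.0525)
o2: d²=346 > ρ²=58 → inactive
o3: d²=170 > ρ²=58 → inactive
o4: d²=73 > ρ²=58 → inactive
F = F_att + ΣF_rep = (15.9825,8.0525)
Δp = p'−p = (3.9956,2.0131); α = Δx/Fx = (6393/1600) / (6393/400) = 1/4
check: Δy/Fy = (3221/1600) / (3221/400) = 1/4 ✓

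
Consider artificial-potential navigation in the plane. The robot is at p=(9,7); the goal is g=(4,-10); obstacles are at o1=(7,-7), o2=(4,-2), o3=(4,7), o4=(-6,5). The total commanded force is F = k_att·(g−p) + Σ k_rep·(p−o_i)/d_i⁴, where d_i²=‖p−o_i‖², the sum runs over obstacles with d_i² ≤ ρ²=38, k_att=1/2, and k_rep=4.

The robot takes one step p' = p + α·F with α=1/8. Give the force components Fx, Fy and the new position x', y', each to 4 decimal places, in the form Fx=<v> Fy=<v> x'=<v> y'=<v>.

F_att = 1/2·(g−p) = 1/2·(-5,-17) = (-2.5000,-8.5000)
o1: d²=200 > ρ²=38 → inactive
o2: d²=106 > ρ²=38 → inactive
o3: d²=25 ≤ ρ²=38; F_rep = 4·(5,0)/25² = (0.0320,0.0000)
o4: d²=229 > ρ²=38 → inactive
F = F_att + ΣF_rep = (-2.4680,-8.5000)
p' = p + 1/8·F = (8.6915,5.9375)

Fx=-2.4680 Fy=-8.5000 x'=8.6915 y'=5.9375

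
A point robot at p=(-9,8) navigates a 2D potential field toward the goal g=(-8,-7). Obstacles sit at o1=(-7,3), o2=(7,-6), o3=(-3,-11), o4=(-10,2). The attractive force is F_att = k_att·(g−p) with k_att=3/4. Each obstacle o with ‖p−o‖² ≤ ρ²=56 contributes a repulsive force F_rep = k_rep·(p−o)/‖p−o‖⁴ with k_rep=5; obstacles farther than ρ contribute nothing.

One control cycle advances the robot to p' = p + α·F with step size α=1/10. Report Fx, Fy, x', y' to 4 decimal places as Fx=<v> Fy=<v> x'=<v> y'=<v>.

Fx=0.7418 Fy=-11.1984 x'=-8.9258 y'=6.8802

F_att = 3/4·(g−p) = 3/4·(1,-15) = (0.7500,-11.2500)
o1: d²=29 ≤ ρ²=56; F_rep = 5·(-2,5)/29² = (-0.0119,0.0297)
o2: d²=452 > ρ²=56 → inactive
o3: d²=397 > ρ²=56 → inactive
o4: d²=37 ≤ ρ²=56; F_rep = 5·(1,6)/37² = (0.0037,0.0219)
F = F_att + ΣF_rep = (0.7418,-11.1984)
p' = p + 1/10·F = (-8.9258,6.8802)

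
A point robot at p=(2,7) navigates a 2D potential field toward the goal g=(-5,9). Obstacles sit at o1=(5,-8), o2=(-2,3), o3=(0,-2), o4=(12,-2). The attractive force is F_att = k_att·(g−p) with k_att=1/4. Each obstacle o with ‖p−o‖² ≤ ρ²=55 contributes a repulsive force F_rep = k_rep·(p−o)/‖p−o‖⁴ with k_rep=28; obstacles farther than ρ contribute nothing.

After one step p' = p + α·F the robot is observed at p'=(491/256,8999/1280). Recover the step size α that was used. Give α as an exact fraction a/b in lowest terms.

F_att = 1/4·(g−p) = 1/4·(-7,2) = (-1.7500,0.5000)
o1: d²=234 > ρ²=55 → inactive
o2: d²=32 ≤ ρ²=55; F_rep = 28·(4,4)/32² = (0.1094,0.1094)
o3: d²=85 > ρ²=55 → inactive
o4: d²=181 > ρ²=55 → inactive
F = F_att + ΣF_rep = (-1.6406,0.6094)
Δp = p'−p = (-0.0820,0.0305); α = Δx/Fx = (-21/256) / (-105/64) = 1/20
check: Δy/Fy = (39/1280) / (39/64) = 1/20 ✓

α = 1/20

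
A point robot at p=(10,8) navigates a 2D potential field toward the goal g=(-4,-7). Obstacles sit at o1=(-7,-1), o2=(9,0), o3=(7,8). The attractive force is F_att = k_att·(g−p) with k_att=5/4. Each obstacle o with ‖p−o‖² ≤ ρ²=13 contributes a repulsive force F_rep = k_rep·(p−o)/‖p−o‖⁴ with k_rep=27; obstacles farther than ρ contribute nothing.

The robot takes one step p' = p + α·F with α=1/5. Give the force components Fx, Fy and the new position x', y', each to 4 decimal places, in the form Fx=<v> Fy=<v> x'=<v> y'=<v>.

F_att = 5/4·(g−p) = 5/4·(-14,-15) = (-17.5000,-18.7500)
o1: d²=370 > ρ²=13 → inactive
o2: d²=65 > ρ²=13 → inactive
o3: d²=9 ≤ ρ²=13; F_rep = 27·(3,0)/9² = (1.0000,0.0000)
F = F_att + ΣF_rep = (-16.5000,-18.7500)
p' = p + 1/5·F = (6.7000,4.2500)

Fx=-16.5000 Fy=-18.7500 x'=6.7000 y'=4.2500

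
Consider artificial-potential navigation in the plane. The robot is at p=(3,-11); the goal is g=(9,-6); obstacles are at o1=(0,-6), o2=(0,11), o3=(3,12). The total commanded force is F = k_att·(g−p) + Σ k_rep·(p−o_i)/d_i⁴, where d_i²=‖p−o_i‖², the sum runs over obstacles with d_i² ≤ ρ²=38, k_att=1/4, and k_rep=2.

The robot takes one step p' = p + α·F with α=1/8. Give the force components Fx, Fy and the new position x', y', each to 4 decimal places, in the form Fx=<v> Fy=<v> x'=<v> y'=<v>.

F_att = 1/4·(g−p) = 1/4·(6,5) = (1.5000,1.2500)
o1: d²=34 ≤ ρ²=38; F_rep = 2·(3,-5)/34² = (0.0052,-0.0087)
o2: d²=493 > ρ²=38 → inactive
o3: d²=529 > ρ²=38 → inactive
F = F_att + ΣF_rep = (1.5052,1.2413)
p' = p + 1/8·F = (3.1881,-10.8448)

Fx=1.5052 Fy=1.2413 x'=3.1881 y'=-10.8448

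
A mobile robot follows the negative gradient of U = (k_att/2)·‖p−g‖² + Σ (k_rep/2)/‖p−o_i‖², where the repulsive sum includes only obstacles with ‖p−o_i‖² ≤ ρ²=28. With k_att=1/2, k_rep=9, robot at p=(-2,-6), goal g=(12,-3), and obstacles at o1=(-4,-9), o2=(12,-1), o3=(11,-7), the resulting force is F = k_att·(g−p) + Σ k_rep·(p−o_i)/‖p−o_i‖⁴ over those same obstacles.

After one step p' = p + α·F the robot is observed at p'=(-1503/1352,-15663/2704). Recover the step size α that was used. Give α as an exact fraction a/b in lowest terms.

α = 1/8

F_att = 1/2·(g−p) = 1/2·(14,3) = (7.0000,1.5000)
o1: d²=13 ≤ ρ²=28; F_rep = 9·(2,3)/13² = (0.1065,0.1598)
o2: d²=221 > ρ²=28 → inactive
o3: d²=170 > ρ²=28 → inactive
F = F_att + ΣF_rep = (7.1065,1.6598)
Δp = p'−p = (0.8883,0.2075); α = Δx/Fx = (1201/1352) / (1201/169) = 1/8
check: Δy/Fy = (561/2704) / (561/338) = 1/8 ✓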